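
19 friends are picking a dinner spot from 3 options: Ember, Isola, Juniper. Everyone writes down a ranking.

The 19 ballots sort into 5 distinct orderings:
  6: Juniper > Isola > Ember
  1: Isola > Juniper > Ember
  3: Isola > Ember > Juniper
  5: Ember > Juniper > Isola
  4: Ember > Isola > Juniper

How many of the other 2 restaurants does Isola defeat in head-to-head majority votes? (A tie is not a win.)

1

Isola against each rival (19 friends):
Isola vs Ember: 6+1+3 = 10 for Isola, 9 for Ember — Isola by 10–9.
Isola vs Juniper: Juniper, 11–8.
Isola beats Ember; loses to Juniper — 1 pairwise win.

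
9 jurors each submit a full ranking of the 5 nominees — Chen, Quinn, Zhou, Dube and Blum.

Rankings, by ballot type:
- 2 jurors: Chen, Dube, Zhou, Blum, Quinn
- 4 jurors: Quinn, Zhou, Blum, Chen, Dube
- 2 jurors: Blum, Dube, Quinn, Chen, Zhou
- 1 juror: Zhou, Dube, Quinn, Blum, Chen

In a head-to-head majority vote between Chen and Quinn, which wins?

Quinn

Ballots ranking Chen above Quinn: 2.
Ballots ranking Quinn above Chen: 9 − 2 = 7.
Quinn wins the head-to-head 7–2.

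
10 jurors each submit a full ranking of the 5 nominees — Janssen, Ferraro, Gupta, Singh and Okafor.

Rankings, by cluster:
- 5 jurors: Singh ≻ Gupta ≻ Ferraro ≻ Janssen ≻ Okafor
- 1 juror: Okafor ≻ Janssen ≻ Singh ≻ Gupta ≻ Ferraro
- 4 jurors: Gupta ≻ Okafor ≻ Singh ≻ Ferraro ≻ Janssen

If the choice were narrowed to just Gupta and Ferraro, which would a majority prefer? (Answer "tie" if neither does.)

Ballots ranking Gupta above Ferraro: 5 + 1 + 4 = 10.
Ballots ranking Ferraro above Gupta: 10 − 10 = 0.
Gupta wins the head-to-head 10–0.

Gupta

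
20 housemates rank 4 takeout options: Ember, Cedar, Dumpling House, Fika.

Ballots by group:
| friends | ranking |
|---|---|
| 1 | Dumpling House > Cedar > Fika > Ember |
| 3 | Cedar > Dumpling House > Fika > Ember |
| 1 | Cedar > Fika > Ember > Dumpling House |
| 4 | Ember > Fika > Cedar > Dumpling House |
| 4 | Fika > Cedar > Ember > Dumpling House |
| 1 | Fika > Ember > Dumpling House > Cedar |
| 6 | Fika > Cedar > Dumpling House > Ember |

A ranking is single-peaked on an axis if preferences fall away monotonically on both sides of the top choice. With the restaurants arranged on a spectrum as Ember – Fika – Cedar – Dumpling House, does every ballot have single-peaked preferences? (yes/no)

no

Axis positions: Ember=1, Fika=2, Cedar=3, Dumpling House=4.
Group 1 (peak Dumpling House at position 4): ranking walks positions 4-3-2-1, expanding outward from the peak — single-peaked.
Group 2 (peak Cedar at position 3): ranking walks positions 3-4-2-1, expanding outward from the peak — single-peaked.
Group 3 (peak Cedar at position 3): ranking walks positions 3-2-1-4, expanding outward from the peak — single-peaked.
Group 4 (peak Ember at position 1): ranking walks positions 1-2-3-4, expanding outward from the peak — single-peaked.
Group 5 (peak Fika at position 2): ranking walks positions 2-3-1-4, expanding outward from the peak — single-peaked.
Group 6: ranking walks positions 2-1-4-3; Dumpling House is ranked above Cedar even though Cedar lies between Dumpling House and the peak Fika on the axis — preferences dip and rise again. Not single-peaked.
Group 7 (peak Fika at position 2): ranking walks positions 2-3-4-1, expanding outward from the peak — single-peaked.
Group 6 violates single-peakedness, so the profile is not single-peaked on this axis.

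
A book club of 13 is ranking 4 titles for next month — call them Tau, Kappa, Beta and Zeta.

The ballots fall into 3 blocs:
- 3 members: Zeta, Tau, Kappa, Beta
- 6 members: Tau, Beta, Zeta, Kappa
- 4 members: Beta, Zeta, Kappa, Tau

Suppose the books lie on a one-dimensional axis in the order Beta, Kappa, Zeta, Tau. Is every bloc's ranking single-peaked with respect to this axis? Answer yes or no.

Axis positions: Beta=1, Kappa=2, Zeta=3, Tau=4.
Bloc 1 (peak Zeta at position 3): ranking walks positions 3-4-2-1, expanding outward from the peak — single-peaked.
Bloc 2: ranking walks positions 4-1-3-2; Beta is ranked above Zeta even though Zeta lies between Beta and the peak Tau on the axis — preferences dip and rise again. Not single-peaked.
Bloc 3: ranking walks positions 1-3-2-4; Zeta is ranked above Kappa even though Kappa lies between Zeta and the peak Beta on the axis — preferences dip and rise again. Not single-peaked.
Bloc 2 violates single-peakedness, so the profile is not single-peaked on this axis.

no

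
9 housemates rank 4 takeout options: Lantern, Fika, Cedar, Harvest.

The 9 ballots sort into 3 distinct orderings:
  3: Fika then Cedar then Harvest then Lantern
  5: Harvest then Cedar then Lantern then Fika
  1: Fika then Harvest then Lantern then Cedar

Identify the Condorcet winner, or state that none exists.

Pairwise majorities:
Lantern vs Fika: Lantern preferred on 5 ballots; Lantern wins 5–4.
Lantern vs Cedar: Lantern is ranked higher on 1 ballot, Cedar on 8. Cedar wins 8–1.
Lantern vs Harvest: 0 to 9, Harvest.
Fika vs Cedar: 3+1 = 4 for Fika, 5 for Cedar — Cedar by 5–4.
Fika vs Harvest: Fika is ranked higher on 3+1 = 4 ballots, Harvest on 5. Harvest wins 5–4.
Cedar vs Harvest: Cedar is ranked higher on 3 ballots, Harvest on 6. Harvest wins 6–3.
Harvest wins every pairwise contest, so Harvest is the Condorcet winner.

Harvest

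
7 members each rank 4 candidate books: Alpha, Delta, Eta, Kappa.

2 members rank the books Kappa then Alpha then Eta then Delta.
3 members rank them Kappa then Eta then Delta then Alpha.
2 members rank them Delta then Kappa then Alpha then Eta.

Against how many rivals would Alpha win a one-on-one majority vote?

1

Alpha against each rival (7 members):
Alpha vs Delta: Alpha preferred on 2 ballots; Delta wins 5–2.
Alpha vs Eta: Alpha, 4–3.
Alpha vs Kappa: Kappa, 7–0.
Alpha beats Eta; loses to Delta, Kappa — 1 pairwise win.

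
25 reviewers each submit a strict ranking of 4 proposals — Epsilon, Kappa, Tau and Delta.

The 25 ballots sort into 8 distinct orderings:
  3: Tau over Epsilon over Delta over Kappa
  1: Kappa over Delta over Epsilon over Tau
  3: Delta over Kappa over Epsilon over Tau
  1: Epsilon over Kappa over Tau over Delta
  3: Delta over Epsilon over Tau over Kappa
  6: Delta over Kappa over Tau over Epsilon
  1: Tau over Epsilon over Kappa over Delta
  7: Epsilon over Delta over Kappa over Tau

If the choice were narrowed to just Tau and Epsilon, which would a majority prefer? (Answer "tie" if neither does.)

Ballots ranking Tau above Epsilon: 3 + 6 + 1 = 10.
Ballots ranking Epsilon above Tau: 25 − 10 = 15.
Epsilon wins the head-to-head 15–10.

Epsilon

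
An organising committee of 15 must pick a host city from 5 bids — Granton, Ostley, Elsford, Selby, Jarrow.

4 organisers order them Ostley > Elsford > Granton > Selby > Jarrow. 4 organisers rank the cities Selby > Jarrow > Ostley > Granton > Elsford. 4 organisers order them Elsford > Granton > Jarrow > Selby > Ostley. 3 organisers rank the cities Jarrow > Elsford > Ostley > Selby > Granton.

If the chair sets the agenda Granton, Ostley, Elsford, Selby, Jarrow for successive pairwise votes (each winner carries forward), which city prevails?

Selby

Round 1: Granton vs Ostley — 4–11, Ostley advances.
Round 2: Ostley vs Elsford — 8–7, Ostley advances.
Round 3: Ostley vs Selby — 7–8, Selby advances.
Round 4: Selby vs Jarrow — 8–7, Selby advances.
Selby survives the agenda.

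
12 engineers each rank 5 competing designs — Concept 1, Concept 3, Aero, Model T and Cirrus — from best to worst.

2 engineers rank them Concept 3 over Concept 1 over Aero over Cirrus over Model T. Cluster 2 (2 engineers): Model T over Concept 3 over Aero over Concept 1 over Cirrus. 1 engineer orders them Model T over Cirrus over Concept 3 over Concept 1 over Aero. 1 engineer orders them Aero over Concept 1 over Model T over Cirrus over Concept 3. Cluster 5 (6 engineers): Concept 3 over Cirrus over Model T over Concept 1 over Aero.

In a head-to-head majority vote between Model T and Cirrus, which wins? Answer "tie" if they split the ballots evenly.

Cirrus

Ballots ranking Model T above Cirrus: 2 + 1 + 1 = 4.
Ballots ranking Cirrus above Model T: 12 − 4 = 8.
Cirrus wins the head-to-head 8–4.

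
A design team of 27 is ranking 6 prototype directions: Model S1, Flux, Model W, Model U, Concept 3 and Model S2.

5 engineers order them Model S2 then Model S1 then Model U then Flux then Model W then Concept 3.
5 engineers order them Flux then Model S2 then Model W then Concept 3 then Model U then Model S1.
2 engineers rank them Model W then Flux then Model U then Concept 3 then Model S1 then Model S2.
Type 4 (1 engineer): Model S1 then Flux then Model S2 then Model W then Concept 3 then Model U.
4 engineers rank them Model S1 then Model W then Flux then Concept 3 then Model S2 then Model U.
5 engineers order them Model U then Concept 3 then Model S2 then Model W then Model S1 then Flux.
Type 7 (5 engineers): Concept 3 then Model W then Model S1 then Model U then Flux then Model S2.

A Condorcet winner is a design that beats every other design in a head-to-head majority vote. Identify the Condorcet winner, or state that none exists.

Pairwise majorities:
Model S1 vs Flux: Model S1 is ranked higher on 5+1+4+5+5 = 20 ballots, Flux on 7. Model S1 wins 20–7.
Model S1 vs Model W: Model S1 is ranked higher on 5+1+4 = 10 ballots, Model W on 17. Model W wins 17–10.
Model S1 vs Model U: Model S1 is ranked higher on 5+1+4+5 = 15 ballots, Model U on 12. Model S1 wins 15–12.
Model S1 vs Concept 3: Model S1 preferred on 5+1+4 = 10 ballots; Concept 3 wins 17–10.
Model S1 vs Model S2: Model S2 wins 15–12.
Flux vs Model W: Flux preferred on 5+5+1 = 11 ballots; Model W wins 16–11.
Flux–Model U: Model U 15–12.
Flux vs Concept 3: Flux is ranked higher on 5+5+2+1+4 = 17 ballots, Concept 3 on 10. Flux wins 17–10.
Flux vs Model S2: Flux is ranked higher on 5+2+1+4+5 = 17 ballots, Model S2 on 10. Flux wins 17–10.
Model W–Model U: Model W 17–10.
Model W vs Concept 3: 17 to 10, Model W.
Model W vs Model S2: 2+4+5 = 11 for Model W, 16 for Model S2 — Model S2 by 16–11.
Model U vs Concept 3: 12 to 15, Concept 3.
Model U vs Model S2: Model S2 wins 15–12.
Concept 3 vs Model S2: Concept 3 wins 16–11.
No design is unbeaten: Model S1 loses to Model W; Flux loses to Model S1; Model W loses to Model S2; Model U loses to Model S1; Concept 3 loses to Flux; Model S2 loses to Flux. In particular Model S1 > Flux > Concept 3 > Model S1 is a majority cycle — no Condorcet winner exists.

none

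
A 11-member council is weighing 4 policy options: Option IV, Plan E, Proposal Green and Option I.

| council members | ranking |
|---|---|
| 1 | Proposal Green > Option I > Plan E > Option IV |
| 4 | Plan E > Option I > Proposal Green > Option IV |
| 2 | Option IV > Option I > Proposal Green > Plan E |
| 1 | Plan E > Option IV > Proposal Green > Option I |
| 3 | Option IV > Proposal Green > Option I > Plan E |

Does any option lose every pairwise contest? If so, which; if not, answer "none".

Pairwise majorities:
Option IV vs Plan E: Option IV is ranked higher on 2+3 = 5 ballots, Plan E on 6. Plan E wins 6–5.
Option IV vs Proposal Green: Option IV, 6–5.
Option IV vs Option I: 2+1+3 = 6 for Option IV, 5 for Option I — Option IV by 6–5.
Plan E vs Proposal Green: 5 to 6, Proposal Green.
Plan E vs Option I: Option I wins 6–5.
Proposal Green vs Option I: Proposal Green is ranked higher on 1+1+3 = 5 ballots, Option I on 6. Option I wins 6–5.
Every option wins at least one matchup (Option IV beats Proposal Green; Plan E beats Option IV; Proposal Green beats Plan E; Option I beats Plan E), so there is no Condorcet loser.

none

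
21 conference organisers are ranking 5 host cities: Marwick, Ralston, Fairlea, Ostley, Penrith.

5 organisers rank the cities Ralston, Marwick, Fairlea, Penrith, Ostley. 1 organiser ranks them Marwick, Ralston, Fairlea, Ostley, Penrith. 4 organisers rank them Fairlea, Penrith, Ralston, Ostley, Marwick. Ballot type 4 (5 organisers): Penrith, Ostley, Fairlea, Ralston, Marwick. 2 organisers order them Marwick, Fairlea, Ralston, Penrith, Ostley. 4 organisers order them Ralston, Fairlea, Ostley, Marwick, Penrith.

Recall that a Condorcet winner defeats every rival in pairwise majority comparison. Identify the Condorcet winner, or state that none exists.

Fairlea

Check each pair by majority over 21 ballots:
Marwick vs Ralston: Ralston wins 18–3.
Marwick–Fairlea: Fairlea 13–8.
Marwick vs Ostley: Ostley, 13–8.
Marwick vs Penrith: Marwick, 12–9.
Ralston–Fairlea: Fairlea 11–10.
Ralston vs Ostley: Ralston, 16–5.
Ralston vs Penrith: Ralston, 12–9.
Fairlea vs Ostley: Fairlea, 16–5.
Fairlea–Penrith: Fairlea 16–5.
Ostley vs Penrith: Penrith wins 16–5.
Only Fairlea has no losses; Fairlea is the Condorcet winner.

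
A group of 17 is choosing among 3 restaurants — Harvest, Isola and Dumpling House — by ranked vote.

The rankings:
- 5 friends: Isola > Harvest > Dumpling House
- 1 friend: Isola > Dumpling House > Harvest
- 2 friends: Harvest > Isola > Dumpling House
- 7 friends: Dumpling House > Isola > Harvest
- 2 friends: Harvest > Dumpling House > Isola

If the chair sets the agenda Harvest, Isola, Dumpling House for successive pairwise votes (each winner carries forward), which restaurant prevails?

Dumpling House

Round 1: Harvest vs Isola — 4–13, Isola advances.
Round 2: Isola vs Dumpling House — 8–9, Dumpling House advances.
Dumpling House survives the agenda.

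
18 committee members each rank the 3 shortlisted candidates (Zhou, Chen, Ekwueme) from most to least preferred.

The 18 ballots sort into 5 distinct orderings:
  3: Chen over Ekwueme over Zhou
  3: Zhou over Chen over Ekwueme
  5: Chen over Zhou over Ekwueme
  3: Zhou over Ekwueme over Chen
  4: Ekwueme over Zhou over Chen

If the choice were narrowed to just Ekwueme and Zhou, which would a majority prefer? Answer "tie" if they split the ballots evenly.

Zhou

Ballots ranking Ekwueme above Zhou: 3 + 4 = 7.
Ballots ranking Zhou above Ekwueme: 18 − 7 = 11.
Zhou wins the head-to-head 11–7.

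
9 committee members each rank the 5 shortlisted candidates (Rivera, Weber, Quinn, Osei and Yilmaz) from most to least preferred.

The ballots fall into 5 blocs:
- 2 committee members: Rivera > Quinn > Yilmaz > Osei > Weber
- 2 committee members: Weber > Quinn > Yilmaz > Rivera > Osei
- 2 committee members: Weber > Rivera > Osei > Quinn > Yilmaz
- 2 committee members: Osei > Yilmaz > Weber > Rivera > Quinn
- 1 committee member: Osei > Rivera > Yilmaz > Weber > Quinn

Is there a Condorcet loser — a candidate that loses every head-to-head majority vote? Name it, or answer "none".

Head-to-head results (9 committee members):
Rivera vs Weber: Weber wins 6–3.
Rivera–Quinn: Rivera 7–2.
Rivera vs Osei: Rivera wins 6–3.
Rivera vs Yilmaz: 2+2+1 = 5 for Rivera, 4 for Yilmaz — Rivera by 5–4.
Weber vs Quinn: Weber, 7–2.
Weber–Osei: Osei 5–4.
Weber vs Yilmaz: 4 to 5, Yilmaz.
Quinn vs Osei: Osei, 5–4.
Quinn vs Yilmaz: 2+2+2 = 6 for Quinn, 3 for Yilmaz — Quinn by 6–3.
Osei vs Yilmaz: 2+2+1 = 5 for Osei, 4 for Yilmaz — Osei by 5–4.
Every candidate wins at least one matchup (Rivera beats Quinn; Weber beats Rivera; Quinn beats Yilmaz; Osei beats Weber; Yilmaz beats Weber), so there is no Condorcet loser.

none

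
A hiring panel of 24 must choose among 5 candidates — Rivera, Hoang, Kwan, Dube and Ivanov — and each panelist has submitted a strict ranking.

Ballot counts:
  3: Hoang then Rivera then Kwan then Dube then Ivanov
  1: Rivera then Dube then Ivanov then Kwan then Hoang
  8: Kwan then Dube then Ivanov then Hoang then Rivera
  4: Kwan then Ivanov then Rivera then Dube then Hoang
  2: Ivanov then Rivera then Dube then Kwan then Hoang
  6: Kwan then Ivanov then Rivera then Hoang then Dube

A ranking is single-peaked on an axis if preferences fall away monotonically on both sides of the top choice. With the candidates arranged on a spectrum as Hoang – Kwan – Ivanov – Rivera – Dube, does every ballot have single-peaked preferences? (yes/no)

Axis positions: Hoang=1, Kwan=2, Ivanov=3, Rivera=4, Dube=5.
Cluster 1: ranking walks positions 1-4-2-5-3; Rivera is ranked above Kwan even though Kwan lies between Rivera and the peak Hoang on the axis — preferences dip and rise again. Not single-peaked.
Cluster 2 (peak Rivera at position 4): ranking walks positions 4-5-3-2-1, expanding outward from the peak — single-peaked.
Cluster 3: ranking walks positions 2-5-3-1-4; Dube is ranked above Ivanov even though Ivanov lies between Dube and the peak Kwan on the axis — preferences dip and rise again. Not single-peaked.
Cluster 4 (peak Kwan at position 2): ranking walks positions 2-3-4-5-1, expanding outward from the peak — single-peaked.
Cluster 5 (peak Ivanov at position 3): ranking walks positions 3-4-5-2-1, expanding outward from the peak — single-peaked.
Cluster 6 (peak Kwan at position 2): ranking walks positions 2-3-4-1-5, expanding outward from the peak — single-peaked.
Cluster 1 violates single-peakedness, so the profile is not single-peaked on this axis.

no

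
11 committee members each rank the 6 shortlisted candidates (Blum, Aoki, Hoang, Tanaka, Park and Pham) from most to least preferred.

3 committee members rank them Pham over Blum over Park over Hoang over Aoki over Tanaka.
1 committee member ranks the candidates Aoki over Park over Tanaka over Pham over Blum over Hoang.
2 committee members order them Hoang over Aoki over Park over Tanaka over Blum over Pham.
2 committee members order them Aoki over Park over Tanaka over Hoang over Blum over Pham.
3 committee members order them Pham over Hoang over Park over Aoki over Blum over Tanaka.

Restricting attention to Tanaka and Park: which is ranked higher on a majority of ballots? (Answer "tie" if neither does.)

Park

No ballot ranks Tanaka above Park: 0.
Ballots ranking Park above Tanaka: 11 − 0 = 11.
Park wins the head-to-head 11–0.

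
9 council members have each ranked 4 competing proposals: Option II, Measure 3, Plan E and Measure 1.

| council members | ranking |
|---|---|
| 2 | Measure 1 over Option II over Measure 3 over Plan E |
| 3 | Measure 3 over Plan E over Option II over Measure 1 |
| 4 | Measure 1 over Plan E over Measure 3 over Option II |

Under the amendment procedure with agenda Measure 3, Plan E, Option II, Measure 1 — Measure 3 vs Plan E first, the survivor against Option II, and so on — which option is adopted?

Measure 1

Round 1: Measure 3 vs Plan E — 5–4, Measure 3 advances.
Round 2: Measure 3 vs Option II — 7–2, Measure 3 advances.
Round 3: Measure 3 vs Measure 1 — 3–6, Measure 1 advances.
Measure 1 survives the agenda.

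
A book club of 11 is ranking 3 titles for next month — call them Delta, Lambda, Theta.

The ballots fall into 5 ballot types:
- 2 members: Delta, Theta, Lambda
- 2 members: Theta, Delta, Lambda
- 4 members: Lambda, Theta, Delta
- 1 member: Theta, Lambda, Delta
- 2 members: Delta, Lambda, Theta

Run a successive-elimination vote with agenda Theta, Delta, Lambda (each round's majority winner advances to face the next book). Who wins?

Lambda

Round 1: Theta vs Delta — 7–4, Theta advances.
Round 2: Theta vs Lambda — 5–6, Lambda advances.
The agenda winner is Lambda.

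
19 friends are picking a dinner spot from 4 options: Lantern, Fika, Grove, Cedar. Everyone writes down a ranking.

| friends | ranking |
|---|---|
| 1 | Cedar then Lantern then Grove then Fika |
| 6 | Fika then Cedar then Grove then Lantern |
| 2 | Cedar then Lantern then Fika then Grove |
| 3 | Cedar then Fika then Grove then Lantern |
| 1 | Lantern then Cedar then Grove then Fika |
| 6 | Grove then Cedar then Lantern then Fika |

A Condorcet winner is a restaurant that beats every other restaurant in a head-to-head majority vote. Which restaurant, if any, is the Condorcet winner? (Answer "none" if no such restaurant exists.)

Check each pair by majority over 19 ballots:
Lantern vs Fika: Lantern wins 10–9.
Lantern vs Grove: Grove, 15–4.
Lantern vs Cedar: Cedar wins 18–1.
Fika vs Grove: Fika wins 11–8.
Fika–Cedar: Cedar 13–6.
Grove–Cedar: Cedar 13–6.
Cedar beats each of Lantern, Fika, Grove — Cedar is the Condorcet winner.

Cedar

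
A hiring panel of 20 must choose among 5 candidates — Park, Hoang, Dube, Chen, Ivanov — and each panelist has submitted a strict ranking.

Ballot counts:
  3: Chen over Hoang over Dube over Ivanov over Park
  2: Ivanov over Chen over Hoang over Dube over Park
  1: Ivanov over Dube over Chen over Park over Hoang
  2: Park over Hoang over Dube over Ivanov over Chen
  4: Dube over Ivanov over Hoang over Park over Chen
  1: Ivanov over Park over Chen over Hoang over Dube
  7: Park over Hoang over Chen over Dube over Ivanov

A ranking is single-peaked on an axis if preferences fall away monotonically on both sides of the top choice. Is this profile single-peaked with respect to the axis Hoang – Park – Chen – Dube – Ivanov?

no

Axis positions: Hoang=1, Park=2, Chen=3, Dube=4, Ivanov=5.
Ballot type 1: ranking walks positions 3-1-4-5-2; Hoang is ranked above Park even though Park lies between Hoang and the peak Chen on the axis — preferences dip and rise again. Not single-peaked.
Ballot type 2: ranking walks positions 5-3-1-4-2; Chen is ranked above Dube even though Dube lies between Chen and the peak Ivanov on the axis — preferences dip and rise again. Not single-peaked.
Ballot type 3 (peak Ivanov at position 5): ranking walks positions 5-4-3-2-1, expanding outward from the peak — single-peaked.
Ballot type 4: ranking walks positions 2-1-4-5-3; Dube is ranked above Chen even though Chen lies between Dube and the peak Park on the axis — preferences dip and rise again. Not single-peaked.
Ballot type 5: ranking walks positions 4-5-1-2-3; Hoang is ranked above Chen even though Chen lies between Hoang and the peak Dube on the axis — preferences dip and rise again. Not single-peaked.
Ballot type 6: ranking walks positions 5-2-3-1-4; Park is ranked above Dube even though Dube lies between Park and the peak Ivanov on the axis — preferences dip and rise again. Not single-peaked.
Ballot type 7 (peak Park at position 2): ranking walks positions 2-1-3-4-5, expanding outward from the peak — single-peaked.
Ballot type 1 violates single-peakedness, so the profile is not single-peaked on this axis.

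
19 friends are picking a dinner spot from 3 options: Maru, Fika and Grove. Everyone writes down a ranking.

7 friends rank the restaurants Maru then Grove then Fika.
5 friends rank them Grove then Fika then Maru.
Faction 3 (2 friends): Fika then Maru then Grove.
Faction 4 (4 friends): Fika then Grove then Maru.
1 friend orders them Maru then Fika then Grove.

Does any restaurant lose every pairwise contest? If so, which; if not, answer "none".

Head-to-head results (19 friends):
Maru vs Fika: Fika, 11–8.
Maru vs Grove: Maru, 10–9.
Fika vs Grove: Grove wins 12–7.
Every restaurant wins at least one matchup (Maru beats Grove; Fika beats Maru; Grove beats Fika), so there is no Condorcet loser.

none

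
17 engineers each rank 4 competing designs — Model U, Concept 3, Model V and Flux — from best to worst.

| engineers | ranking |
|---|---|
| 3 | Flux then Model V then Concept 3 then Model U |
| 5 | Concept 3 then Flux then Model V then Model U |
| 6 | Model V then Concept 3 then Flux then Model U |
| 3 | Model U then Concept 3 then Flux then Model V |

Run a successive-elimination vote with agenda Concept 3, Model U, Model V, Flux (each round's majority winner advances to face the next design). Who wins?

Round 1: Concept 3 vs Model U — 14–3, Concept 3 advances.
Round 2: Concept 3 vs Model V — 8–9, Model V advances.
Round 3: Model V vs Flux — 6–11, Flux advances.
The agenda winner is Flux.

Flux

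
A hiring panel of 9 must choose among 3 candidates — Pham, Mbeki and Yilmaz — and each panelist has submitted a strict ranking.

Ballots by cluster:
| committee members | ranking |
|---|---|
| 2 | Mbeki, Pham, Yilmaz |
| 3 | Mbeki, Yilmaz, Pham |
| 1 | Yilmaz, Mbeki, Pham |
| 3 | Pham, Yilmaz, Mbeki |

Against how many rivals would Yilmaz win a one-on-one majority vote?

Yilmaz against each rival (9 committee members):
Yilmaz vs Pham: Yilmaz preferred on 3+1 = 4 ballots; Pham wins 5–4.
Yilmaz vs Mbeki: 4 to 5, Mbeki.
Yilmaz beats no one; loses to Pham, Mbeki — 0 pairwise wins.

0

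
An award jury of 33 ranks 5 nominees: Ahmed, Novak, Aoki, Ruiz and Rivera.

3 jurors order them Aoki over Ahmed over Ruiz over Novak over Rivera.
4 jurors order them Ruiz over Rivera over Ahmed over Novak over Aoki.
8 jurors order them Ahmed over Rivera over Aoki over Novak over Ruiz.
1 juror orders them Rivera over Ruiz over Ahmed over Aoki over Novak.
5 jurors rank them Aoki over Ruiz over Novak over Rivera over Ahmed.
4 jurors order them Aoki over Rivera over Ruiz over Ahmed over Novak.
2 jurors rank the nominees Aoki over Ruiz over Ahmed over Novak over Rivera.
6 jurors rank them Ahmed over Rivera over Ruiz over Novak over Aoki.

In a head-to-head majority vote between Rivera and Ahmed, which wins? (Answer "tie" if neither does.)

Ahmed

Ballots ranking Rivera above Ahmed: 4 + 1 + 5 + 4 = 14.
Ballots ranking Ahmed above Rivera: 33 − 14 = 19.
Ahmed wins the head-to-head 19–14.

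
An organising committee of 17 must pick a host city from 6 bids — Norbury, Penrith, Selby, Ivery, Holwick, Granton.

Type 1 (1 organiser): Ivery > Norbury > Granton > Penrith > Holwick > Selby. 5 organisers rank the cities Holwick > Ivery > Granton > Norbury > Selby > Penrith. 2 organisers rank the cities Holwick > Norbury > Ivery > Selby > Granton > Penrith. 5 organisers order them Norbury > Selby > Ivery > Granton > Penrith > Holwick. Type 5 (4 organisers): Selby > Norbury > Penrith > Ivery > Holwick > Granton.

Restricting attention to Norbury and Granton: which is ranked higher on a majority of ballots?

Norbury

Ballots ranking Norbury above Granton: 1 + 2 + 5 + 4 = 12.
Ballots ranking Granton above Norbury: 17 − 12 = 5.
Norbury wins the head-to-head 12–5.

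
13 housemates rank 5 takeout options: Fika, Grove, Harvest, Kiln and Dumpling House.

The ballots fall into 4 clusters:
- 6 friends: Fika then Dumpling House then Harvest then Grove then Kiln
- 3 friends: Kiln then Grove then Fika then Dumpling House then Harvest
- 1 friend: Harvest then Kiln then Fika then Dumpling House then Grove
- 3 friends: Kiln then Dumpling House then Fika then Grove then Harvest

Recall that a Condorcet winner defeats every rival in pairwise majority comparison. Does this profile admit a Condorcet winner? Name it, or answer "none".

none

Check each pair by majority over 13 ballots:
Fika–Grove: Fika 10–3.
Fika vs Harvest: 12 to 1, Fika.
Fika vs Kiln: 6 to 7, Kiln.
Fika–Dumpling House: Fika 10–3.
Grove vs Harvest: 3+3 = 6 for Grove, 7 for Harvest — Harvest by 7–6.
Grove vs Kiln: Grove is ranked higher on 6 ballots, Kiln on 7. Kiln wins 7–6.
Grove vs Dumpling House: 3 for Grove, 10 for Dumpling House — Dumpling House by 10–3.
Harvest vs Kiln: 6+1 = 7 for Harvest, 6 for Kiln — Harvest by 7–6.
Harvest vs Dumpling House: Dumpling House wins 12–1.
Kiln vs Dumpling House: 7 to 6, Kiln.
No restaurant is unbeaten: Fika loses to Kiln; Grove loses to Fika; Harvest loses to Fika; Kiln loses to Harvest; Dumpling House loses to Fika. In particular Fika > Harvest > Kiln > Fika is a majority cycle — no Condorcet winner exists.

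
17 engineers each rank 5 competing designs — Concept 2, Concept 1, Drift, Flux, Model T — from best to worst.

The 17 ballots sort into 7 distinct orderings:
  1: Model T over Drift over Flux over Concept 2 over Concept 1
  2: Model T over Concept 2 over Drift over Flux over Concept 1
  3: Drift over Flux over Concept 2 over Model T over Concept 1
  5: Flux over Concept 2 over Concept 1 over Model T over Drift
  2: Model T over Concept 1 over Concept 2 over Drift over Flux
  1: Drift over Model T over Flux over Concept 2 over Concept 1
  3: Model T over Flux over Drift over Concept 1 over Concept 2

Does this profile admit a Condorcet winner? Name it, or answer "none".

Pairwise majorities:
Concept 2 vs Concept 1: Concept 2 preferred on 1+2+3+5+1 = 12 ballots; Concept 2 wins 12–5.
Concept 2 vs Drift: Concept 2, 9–8.
Concept 2 vs Flux: Flux wins 13–4.
Concept 2–Model T: Model T 9–8.
Concept 1 vs Drift: 5+2 = 7 for Concept 1, 10 for Drift — Drift by 10–7.
Concept 1–Flux: Flux 15–2.
Concept 1 vs Model T: 5 to 12, Model T.
Drift vs Flux: 1+2+3+2+1 = 9 for Drift, 8 for Flux — Drift by 9–8.
Drift vs Model T: Drift is ranked higher on 3+1 = 4 ballots, Model T on 13. Model T wins 13–4.
Flux vs Model T: Model T wins 9–8.
Model T beats each of Concept 2, Concept 1, Drift, Flux — Model T is the Condorcet winner.

Model T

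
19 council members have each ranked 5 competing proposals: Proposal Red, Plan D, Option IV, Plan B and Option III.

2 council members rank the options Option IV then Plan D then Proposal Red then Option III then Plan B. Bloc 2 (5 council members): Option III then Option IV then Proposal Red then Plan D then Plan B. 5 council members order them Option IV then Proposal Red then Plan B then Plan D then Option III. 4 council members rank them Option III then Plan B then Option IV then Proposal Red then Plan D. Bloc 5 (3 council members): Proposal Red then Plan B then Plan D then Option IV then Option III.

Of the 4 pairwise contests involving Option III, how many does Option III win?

Option III against each rival (19 council members):
Option III vs Proposal Red: Option III is ranked higher on 5+4 = 9 ballots, Proposal Red on 10. Proposal Red wins 10–9.
Option III vs Plan D: 9 to 10, Plan D.
Option III vs Option IV: Option III is ranked higher on 5+4 = 9 ballots, Option IV on 10. Option IV wins 10–9.
Option III vs Plan B: Option III wins 11–8.
Option III beats Plan B; loses to Proposal Red, Plan D, Option IV — 1 pairwise win.

1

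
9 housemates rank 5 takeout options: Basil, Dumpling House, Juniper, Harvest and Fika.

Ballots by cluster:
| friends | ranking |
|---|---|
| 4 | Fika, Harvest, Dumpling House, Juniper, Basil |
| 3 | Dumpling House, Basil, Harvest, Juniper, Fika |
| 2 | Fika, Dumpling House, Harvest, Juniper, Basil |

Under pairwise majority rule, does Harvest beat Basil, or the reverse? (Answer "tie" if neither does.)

Harvest

Ballots ranking Harvest above Basil: 4 + 2 = 6.
Ballots ranking Basil above Harvest: 9 − 6 = 3.
Harvest wins the head-to-head 6–3.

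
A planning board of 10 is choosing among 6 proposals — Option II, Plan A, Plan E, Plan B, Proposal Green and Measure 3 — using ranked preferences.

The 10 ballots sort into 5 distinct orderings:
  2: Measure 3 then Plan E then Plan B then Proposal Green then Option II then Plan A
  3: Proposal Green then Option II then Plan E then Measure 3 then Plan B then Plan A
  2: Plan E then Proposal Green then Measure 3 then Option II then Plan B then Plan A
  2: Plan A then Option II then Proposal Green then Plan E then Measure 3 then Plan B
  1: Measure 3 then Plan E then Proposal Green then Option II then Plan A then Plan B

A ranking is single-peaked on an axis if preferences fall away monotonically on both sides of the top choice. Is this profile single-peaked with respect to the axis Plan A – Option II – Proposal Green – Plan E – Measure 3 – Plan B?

Axis positions: Plan A=1, Option II=2, Proposal Green=3, Plan E=4, Measure 3=5, Plan B=6.
Group 1 (peak Measure 3 at position 5): ranking walks positions 5-4-6-3-2-1, expanding outward from the peak — single-peaked.
Group 2 (peak Proposal Green at position 3): ranking walks positions 3-2-4-5-6-1, expanding outward from the peak — single-peaked.
Group 3 (peak Plan E at position 4): ranking walks positions 4-3-5-2-6-1, expanding outward from the peak — single-peaked.
Group 4 (peak Plan A at position 1): ranking walks positions 1-2-3-4-5-6, expanding outward from the peak — single-peaked.
Group 5 (peak Measure 3 at position 5): ranking walks positions 5-4-3-2-1-6, expanding outward from the peak — single-peaked.
Every ranking is single-peaked on this axis.

yes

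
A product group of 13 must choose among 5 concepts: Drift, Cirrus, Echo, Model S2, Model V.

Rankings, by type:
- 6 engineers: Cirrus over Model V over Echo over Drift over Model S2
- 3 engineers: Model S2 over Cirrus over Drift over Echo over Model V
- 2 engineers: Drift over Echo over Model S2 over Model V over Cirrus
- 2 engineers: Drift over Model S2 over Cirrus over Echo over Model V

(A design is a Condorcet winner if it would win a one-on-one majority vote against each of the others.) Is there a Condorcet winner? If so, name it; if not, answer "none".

Head-to-head results (13 engineers):
Drift vs Cirrus: Cirrus wins 9–4.
Drift–Echo: Drift 7–6.
Drift vs Model S2: Drift wins 10–3.
Drift vs Model V: Drift, 7–6.
Cirrus–Echo: Cirrus 11–2.
Cirrus vs Model S2: Model S2, 7–6.
Cirrus vs Model V: Cirrus wins 11–2.
Echo vs Model S2: Echo wins 8–5.
Echo–Model V: Echo 7–6.
Model S2 vs Model V: Model S2 wins 7–6.
Every design loses at least once (Drift loses to Cirrus; Cirrus loses to Model S2; Echo loses to Drift; Model S2 loses to Drift; Model V loses to Drift). The majority relation contains the cycle Drift > Model S2 > Cirrus > Drift, so there is no Condorcet winner.

none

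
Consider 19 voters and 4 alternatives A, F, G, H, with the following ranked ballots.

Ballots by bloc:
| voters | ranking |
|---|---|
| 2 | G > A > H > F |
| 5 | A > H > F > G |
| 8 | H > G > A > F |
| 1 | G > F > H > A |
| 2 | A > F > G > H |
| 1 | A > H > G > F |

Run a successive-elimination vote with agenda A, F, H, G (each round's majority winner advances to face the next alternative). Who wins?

Round 1: A vs F — 18–1, A advances.
Round 2: A vs H — 10–9, A advances.
Round 3: A vs G — 8–11, G advances.
G survives the agenda.

G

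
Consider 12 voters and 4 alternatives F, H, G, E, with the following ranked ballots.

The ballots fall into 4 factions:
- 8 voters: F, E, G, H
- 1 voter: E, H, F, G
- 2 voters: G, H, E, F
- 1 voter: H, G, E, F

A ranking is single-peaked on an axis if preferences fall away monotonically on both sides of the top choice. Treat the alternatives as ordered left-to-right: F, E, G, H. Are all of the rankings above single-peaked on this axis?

no

Axis positions: F=1, E=2, G=3, H=4.
Faction 1 (peak F at position 1): ranking walks positions 1-2-3-4, expanding outward from the peak — single-peaked.
Faction 2: ranking walks positions 2-4-1-3; H is ranked above G even though G lies between H and the peak E on the axis — preferences dip and rise again. Not single-peaked.
Faction 3 (peak G at position 3): ranking walks positions 3-4-2-1, expanding outward from the peak — single-peaked.
Faction 4 (peak H at position 4): ranking walks positions 4-3-2-1, expanding outward from the peak — single-peaked.
Faction 2 violates single-peakedness, so the profile is not single-peaked on this axis.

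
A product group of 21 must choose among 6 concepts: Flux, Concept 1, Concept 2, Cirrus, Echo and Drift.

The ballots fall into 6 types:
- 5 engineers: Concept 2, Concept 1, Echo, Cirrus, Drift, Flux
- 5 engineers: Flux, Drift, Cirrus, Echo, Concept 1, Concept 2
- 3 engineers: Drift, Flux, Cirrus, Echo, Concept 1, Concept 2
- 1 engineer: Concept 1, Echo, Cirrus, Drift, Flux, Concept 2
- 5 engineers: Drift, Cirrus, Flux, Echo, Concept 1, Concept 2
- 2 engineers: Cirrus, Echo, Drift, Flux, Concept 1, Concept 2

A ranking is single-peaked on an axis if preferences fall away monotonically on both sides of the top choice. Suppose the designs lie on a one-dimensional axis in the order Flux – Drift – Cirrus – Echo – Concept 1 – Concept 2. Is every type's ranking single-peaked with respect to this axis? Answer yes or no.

yes

Axis positions: Flux=1, Drift=2, Cirrus=3, Echo=4, Concept 1=5, Concept 2=6.
Type 1 (peak Concept 2 at position 6): ranking walks positions 6-5-4-3-2-1, expanding outward from the peak — single-peaked.
Type 2 (peak Flux at position 1): ranking walks positions 1-2-3-4-5-6, expanding outward from the peak — single-peaked.
Type 3 (peak Drift at position 2): ranking walks positions 2-1-3-4-5-6, expanding outward from the peak — single-peaked.
Type 4 (peak Concept 1 at position 5): ranking walks positions 5-4-3-2-1-6, expanding outward from the peak — single-peaked.
Type 5 (peak Drift at position 2): ranking walks positions 2-3-1-4-5-6, expanding outward from the peak — single-peaked.
Type 6 (peak Cirrus at position 3): ranking walks positions 3-4-2-1-5-6, expanding outward from the peak — single-peaked.
Every ranking is single-peaked on this axis.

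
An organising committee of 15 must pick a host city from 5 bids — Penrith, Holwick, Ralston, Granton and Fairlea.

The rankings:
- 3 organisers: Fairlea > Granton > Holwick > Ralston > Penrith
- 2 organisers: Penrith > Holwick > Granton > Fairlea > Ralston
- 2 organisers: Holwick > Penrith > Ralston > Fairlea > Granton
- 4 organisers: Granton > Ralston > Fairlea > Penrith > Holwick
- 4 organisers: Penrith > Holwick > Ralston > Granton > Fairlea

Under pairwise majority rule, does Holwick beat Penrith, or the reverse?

Ballots ranking Holwick above Penrith: 3 + 2 = 5.
Ballots ranking Penrith above Holwick: 15 − 5 = 10.
Penrith wins the head-to-head 10–5.

Penrith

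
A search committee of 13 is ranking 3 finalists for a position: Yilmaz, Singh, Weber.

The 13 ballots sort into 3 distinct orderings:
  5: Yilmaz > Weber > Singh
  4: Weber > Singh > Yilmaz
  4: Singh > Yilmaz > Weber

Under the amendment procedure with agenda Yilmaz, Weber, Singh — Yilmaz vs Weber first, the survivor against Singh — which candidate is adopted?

Round 1: Yilmaz vs Weber — 9–4, Yilmaz advances.
Round 2: Yilmaz vs Singh — 5–8, Singh advances.
Singh survives the agenda.

Singh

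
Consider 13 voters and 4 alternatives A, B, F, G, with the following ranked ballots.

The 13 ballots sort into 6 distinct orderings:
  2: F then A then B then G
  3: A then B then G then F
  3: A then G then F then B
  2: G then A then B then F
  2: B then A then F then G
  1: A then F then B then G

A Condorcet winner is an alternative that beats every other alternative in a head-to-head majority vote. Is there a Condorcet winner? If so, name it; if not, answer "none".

A

Pairwise majorities:
A vs B: A preferred on 2+3+3+2+1 = 11 ballots; A wins 11–2.
A vs F: A wins 11–2.
A vs G: A wins 11–2.
B vs F: 3+2+2 = 7 for B, 6 for F — B by 7–6.
B vs G: B, 8–5.
F vs G: F preferred on 2+2+1 = 5 ballots; G wins 8–5.
Only A has no losses; A is the Condorcet winner.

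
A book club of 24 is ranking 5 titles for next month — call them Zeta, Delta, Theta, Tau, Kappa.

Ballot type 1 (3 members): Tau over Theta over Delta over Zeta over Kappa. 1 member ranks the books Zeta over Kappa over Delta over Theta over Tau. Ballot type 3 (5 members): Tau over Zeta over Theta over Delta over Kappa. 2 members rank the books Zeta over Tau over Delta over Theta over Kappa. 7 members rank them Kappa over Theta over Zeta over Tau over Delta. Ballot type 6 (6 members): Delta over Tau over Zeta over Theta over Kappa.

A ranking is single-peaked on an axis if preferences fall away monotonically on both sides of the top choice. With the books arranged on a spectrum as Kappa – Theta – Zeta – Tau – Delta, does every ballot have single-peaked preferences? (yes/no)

Axis positions: Kappa=1, Theta=2, Zeta=3, Tau=4, Delta=5.
Ballot type 1: ranking walks positions 4-2-5-3-1; Theta is ranked above Zeta even though Zeta lies between Theta and the peak Tau on the axis — preferences dip and rise again. Not single-peaked.
Ballot type 2: ranking walks positions 3-1-5-2-4; Kappa is ranked above Theta even though Theta lies between Kappa and the peak Zeta on the axis — preferences dip and rise again. Not single-peaked.
Ballot type 3 (peak Tau at position 4): ranking walks positions 4-3-2-5-1, expanding outward from the peak — single-peaked.
Ballot type 4 (peak Zeta at position 3): ranking walks positions 3-4-5-2-1, expanding outward from the peak — single-peaked.
Ballot type 5 (peak Kappa at position 1): ranking walks positions 1-2-3-4-5, expanding outward from the peak — single-peaked.
Ballot type 6 (peak Delta at position 5): ranking walks positions 5-4-3-2-1, expanding outward from the peak — single-peaked.
Ballot type 1 violates single-peakedness, so the profile is not single-peaked on this axis.

no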